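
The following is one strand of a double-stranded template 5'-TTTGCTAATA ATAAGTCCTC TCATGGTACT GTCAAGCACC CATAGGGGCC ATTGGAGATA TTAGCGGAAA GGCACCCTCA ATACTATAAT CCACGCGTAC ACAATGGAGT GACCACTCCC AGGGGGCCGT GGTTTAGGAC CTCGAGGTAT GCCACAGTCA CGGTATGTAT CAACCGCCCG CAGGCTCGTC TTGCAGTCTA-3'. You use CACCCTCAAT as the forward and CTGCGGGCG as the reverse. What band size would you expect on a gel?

111 bp

Scanning the template, CACCCTCAAT occurs at positions 73–82; this primer anneals to the bottom strand there with its 3' end pointing downstream.
The reverse primer's reverse complement is CGCCCGCAG, which matches the template at positions 175–183.
The product runs from position 73 to position 183, so its length is 183 − 73 + 1 = 111 bp.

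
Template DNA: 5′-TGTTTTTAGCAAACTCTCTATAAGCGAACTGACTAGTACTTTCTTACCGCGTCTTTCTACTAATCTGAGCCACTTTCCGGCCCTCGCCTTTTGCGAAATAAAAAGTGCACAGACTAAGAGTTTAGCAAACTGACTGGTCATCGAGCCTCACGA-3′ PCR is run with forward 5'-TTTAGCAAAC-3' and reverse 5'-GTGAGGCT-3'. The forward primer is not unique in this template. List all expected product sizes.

147 bp, 31 bp

The forward primer TTTAGCAAAC matches the top strand at positions 5–14, 121–130.
The reverse primer's reverse complement is AGCCTCAC, matching at positions 144–151.
Each forward site pairs with the reverse site to give a product ending at position 151: sizes 147, 31 bp.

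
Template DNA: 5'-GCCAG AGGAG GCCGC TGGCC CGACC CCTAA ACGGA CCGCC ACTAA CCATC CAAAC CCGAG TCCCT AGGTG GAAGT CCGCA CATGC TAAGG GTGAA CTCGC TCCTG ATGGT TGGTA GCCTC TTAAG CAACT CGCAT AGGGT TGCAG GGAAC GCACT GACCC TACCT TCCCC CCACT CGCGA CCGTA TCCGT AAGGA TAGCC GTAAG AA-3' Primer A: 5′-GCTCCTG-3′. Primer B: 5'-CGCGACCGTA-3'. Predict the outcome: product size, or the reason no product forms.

Primer A (GCTCCTG) matches the top strand at positions 99–105 (3' end points downstream).
Primer B (CGCGACCGTA) also matches the top strand directly, at positions 176–185 — its reverse complement TACGGTCGCG is not present.
Both primers anneal to the bottom strand with 3' ends pointing the same way, so neither can prime synthesis back toward the other.

No product — both primers anneal to the same strand and extend in the same direction.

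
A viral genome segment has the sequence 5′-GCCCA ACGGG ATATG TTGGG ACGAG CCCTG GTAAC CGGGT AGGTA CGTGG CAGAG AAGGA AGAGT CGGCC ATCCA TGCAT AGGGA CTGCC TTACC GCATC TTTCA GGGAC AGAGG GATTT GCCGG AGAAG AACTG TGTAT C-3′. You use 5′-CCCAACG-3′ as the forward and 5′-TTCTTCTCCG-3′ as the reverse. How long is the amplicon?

The forward primer matches the template at positions 2–8.
Reverse complement of the reverse primer: CGGAGAAGAA. This occurs on the top strand at positions 123–132.
Amplicon spans positions 2–132: 131 bp.

131 bp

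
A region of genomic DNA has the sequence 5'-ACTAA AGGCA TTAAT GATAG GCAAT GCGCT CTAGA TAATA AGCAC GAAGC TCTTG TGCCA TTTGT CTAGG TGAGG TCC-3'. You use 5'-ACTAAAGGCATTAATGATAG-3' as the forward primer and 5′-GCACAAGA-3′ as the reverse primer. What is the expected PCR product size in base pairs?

Scanning the template, ACTAAAGGCATTAATGATAG occurs at positions 1–20; this primer anneals to the bottom strand there with its 3' end pointing downstream.
The reverse primer's reverse complement is TCTTGTGC, which matches the template at positions 51–58.
Amplicon spans positions 1–58: 58 bp.

58 bp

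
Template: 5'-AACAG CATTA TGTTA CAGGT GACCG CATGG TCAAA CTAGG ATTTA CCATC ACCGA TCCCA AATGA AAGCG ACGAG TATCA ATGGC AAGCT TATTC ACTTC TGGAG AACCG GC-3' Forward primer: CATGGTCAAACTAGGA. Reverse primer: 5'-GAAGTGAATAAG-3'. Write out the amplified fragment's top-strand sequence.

Forward primer CATGGTCAAACTAGGA is found on the top strand at positions 26–41.
Reverse complement of the reverse primer: CTTATTCACTTC. This occurs on the top strand at positions 89–100.
The product is the template from position 26 through 100 (75 bp).

5'-CATGGTCAAACTAGGATTTACCATCACCGATCCCAAATGAAAGCGACGAGTATCAATGGCAAGCTTATTCACTTC-3'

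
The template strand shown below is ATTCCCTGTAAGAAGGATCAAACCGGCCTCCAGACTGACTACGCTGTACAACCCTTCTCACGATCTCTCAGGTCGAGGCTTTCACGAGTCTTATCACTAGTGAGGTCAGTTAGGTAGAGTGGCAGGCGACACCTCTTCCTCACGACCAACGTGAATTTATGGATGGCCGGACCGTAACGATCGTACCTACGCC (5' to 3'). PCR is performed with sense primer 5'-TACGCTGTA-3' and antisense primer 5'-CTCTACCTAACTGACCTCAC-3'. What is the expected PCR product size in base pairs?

Forward primer TACGCTGTA is found on the top strand at positions 40–48.
Reverse complement of the reverse primer: GTGAGGTCAGTTAGGTAGAG. This occurs on the top strand at positions 100–119.
Amplicon spans positions 40–119: 80 bp.

80 bp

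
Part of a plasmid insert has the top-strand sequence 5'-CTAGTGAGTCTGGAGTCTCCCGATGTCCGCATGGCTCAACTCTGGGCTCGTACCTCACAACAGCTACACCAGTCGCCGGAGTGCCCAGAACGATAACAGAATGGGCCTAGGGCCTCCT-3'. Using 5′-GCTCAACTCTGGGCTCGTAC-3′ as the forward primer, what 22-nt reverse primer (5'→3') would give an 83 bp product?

The forward primer binds at positions 34–53, so an 83 bp product ends at position 34 + 83 − 1 = 116.
The reverse primer anneals to the top strand over positions 95–116, i.e. to AACAGAATGGGCCTAGGGCCTC.
Its sequence written 5'→3' is the reverse complement: GAGGCCCTAGGCCCATTCTGTT.

5'-GAGGCCCTAGGCCCATTCTGTT-3'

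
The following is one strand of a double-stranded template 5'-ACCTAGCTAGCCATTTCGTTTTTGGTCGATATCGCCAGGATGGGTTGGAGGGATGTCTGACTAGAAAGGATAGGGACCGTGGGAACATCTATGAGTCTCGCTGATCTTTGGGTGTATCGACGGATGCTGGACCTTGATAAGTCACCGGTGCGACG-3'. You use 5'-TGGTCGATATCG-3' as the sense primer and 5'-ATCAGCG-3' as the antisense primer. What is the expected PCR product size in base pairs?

83 bp

The forward primer matches the template at positions 23–34.
The reverse primer's reverse complement is CGCTGAT, which matches the template at positions 99–105.
The product runs from position 23 to position 105, so its length is 105 − 23 + 1 = 83 bp.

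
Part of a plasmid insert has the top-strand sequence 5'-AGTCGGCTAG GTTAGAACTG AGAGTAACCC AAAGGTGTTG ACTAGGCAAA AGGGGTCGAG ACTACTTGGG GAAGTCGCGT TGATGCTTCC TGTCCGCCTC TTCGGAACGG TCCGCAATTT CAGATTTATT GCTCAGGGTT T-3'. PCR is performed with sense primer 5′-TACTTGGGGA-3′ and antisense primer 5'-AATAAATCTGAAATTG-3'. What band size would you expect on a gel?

Scanning the template, TACTTGGGGA occurs at positions 63–72; this primer anneals to the bottom strand there with its 3' end pointing downstream.
Reverse complement of the reverse primer: CAATTTCAGATTTATT. This occurs on the top strand at positions 115–130.
Product length = (reverse-primer end) − (forward-primer start) + 1 = 130 − 63 + 1 = 68 bp.

68 bp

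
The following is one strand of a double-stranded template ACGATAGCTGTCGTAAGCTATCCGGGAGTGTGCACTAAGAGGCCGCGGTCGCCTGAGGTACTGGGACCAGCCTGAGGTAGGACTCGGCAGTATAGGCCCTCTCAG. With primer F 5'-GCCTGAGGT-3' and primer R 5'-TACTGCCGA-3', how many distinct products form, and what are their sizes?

The forward primer GCCTGAGGT matches the top strand at positions 51–59, 70–78.
The reverse primer's reverse complement is TCGGCAGTA, matching at positions 84–92.
Each forward site pairs with the reverse site to give a product ending at position 92: sizes 42, 23 bp.

Two products: 42 bp, 23 bp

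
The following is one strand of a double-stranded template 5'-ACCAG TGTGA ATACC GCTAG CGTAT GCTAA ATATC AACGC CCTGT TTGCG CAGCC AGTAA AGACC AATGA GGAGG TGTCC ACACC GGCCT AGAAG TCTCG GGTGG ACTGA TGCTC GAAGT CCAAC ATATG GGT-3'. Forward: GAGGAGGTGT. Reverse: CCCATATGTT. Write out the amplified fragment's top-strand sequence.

5'-GAGGAGGTGTCCACACCGGCCTAGAAGTCTCGGGTGGACTGATGCTCGAAGTCCAACATATGGG-3'

The forward primer matches the template at positions 69–78.
Taking the reverse complement of CCCATATGTT gives AACATATGGG, found at positions 123–132 on the template; the primer anneals here to the top strand with its 3' end pointing upstream.
The product is the template from position 69 through 132 (64 bp).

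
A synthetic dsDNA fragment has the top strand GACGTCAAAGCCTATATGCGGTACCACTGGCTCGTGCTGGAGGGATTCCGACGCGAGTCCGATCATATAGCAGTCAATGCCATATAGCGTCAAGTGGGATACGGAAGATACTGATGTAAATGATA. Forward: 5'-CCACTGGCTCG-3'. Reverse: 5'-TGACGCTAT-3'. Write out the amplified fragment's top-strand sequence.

The forward primer matches the template at positions 24–34.
The reverse primer's reverse complement is ATAGCGTCA, which matches the template at positions 84–92.
The product is the template from position 24 through 92 (69 bp).

5'-CCACTGGCTCGTGCTGGAGGGATTCCGACGCGAGTCCGATCATATAGCAGTCAATGCCATATAGCGTCA-3'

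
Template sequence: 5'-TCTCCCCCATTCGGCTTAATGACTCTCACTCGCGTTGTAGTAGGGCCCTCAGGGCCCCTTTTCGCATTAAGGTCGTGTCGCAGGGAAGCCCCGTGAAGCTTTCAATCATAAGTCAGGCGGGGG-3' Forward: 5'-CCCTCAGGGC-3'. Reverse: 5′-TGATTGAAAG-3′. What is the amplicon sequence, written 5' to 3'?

Forward primer CCCTCAGGGC is found on the top strand at positions 46–55.
The reverse primer's reverse complement is CTTTCAATCA, which matches the template at positions 99–108.
The product is the template from position 46 through 108 (63 bp).

5'-CCCTCAGGGCCCCTTTTCGCATTAAGGTCGTGTCGCAGGGAAGCCCCGTGAAGCTTTCAATCA-3'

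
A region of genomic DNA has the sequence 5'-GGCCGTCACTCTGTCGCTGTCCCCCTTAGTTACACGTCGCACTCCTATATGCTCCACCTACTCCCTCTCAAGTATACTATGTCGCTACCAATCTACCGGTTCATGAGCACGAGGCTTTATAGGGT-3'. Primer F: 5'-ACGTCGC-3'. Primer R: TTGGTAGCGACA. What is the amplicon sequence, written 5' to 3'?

5'-ACGTCGCACTCCTATATGCTCCACCTACTCCCTCTCAAGTATACTATGTCGCTACCAA-3'

The forward primer matches the template at positions 34–40.
The reverse primer's reverse complement is TGTCGCTACCAA, which matches the template at positions 80–91.
The product is the template from position 34 through 91 (58 bp).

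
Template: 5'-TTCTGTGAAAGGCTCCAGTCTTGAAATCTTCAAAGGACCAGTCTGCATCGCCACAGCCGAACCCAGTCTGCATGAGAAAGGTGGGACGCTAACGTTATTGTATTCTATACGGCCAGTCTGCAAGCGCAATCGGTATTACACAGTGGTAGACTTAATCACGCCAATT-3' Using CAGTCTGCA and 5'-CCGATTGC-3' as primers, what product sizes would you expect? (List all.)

The forward primer CAGTCTGCA matches the top strand at positions 39–47, 64–72, 114–122.
The reverse primer's reverse complement is GCAATCGG, matching at positions 126–133.
Each forward site pairs with the reverse site to give a product ending at position 133: sizes 95, 70, 20 bp.

95 bp, 70 bp, 20 bp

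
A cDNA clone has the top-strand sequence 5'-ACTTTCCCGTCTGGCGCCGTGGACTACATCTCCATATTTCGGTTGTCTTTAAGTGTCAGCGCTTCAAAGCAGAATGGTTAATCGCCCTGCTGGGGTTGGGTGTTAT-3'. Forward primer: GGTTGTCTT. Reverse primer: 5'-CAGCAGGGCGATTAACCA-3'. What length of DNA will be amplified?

52 bp

Scanning the template, GGTTGTCTT occurs at positions 41–49; this primer anneals to the bottom strand there with its 3' end pointing downstream.
Reverse complement of the reverse primer: TGGTTAATCGCCCTGCTG. This occurs on the top strand at positions 75–92.
The product runs from position 41 to position 92, so its length is 92 − 41 + 1 = 52 bp.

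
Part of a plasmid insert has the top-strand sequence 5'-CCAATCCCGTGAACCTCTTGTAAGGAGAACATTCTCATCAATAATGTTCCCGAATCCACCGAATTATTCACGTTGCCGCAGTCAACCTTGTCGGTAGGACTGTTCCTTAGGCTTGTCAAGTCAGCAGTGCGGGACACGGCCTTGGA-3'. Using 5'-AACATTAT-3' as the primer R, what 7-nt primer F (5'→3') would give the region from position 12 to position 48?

The reverse primer's reverse complement ATAATGTT matches the template at positions 41–48; the product starts at position 12.
The forward primer is identical to the top strand over positions 12–18: AACCTCT.

5'-AACCTCT-3'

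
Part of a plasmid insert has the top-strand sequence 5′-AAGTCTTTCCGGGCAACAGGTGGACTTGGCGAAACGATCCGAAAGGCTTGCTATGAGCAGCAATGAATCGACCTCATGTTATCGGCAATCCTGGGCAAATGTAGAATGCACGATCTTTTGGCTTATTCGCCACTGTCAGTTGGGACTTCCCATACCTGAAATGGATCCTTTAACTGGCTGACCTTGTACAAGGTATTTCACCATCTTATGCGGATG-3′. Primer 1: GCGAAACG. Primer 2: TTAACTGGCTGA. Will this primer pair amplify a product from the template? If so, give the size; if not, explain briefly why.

No product — both primers anneal to the same strand and extend in the same direction.

Primer 1 (GCGAAACG) matches the top strand at positions 29–36 (3' end points downstream).
Primer 2 (TTAACTGGCTGA) also matches the top strand directly, at positions 170–181 — its reverse complement TCAGCCAGTTAA is not present.
Both primers anneal to the bottom strand with 3' ends pointing the same way, so neither can prime synthesis back toward the other.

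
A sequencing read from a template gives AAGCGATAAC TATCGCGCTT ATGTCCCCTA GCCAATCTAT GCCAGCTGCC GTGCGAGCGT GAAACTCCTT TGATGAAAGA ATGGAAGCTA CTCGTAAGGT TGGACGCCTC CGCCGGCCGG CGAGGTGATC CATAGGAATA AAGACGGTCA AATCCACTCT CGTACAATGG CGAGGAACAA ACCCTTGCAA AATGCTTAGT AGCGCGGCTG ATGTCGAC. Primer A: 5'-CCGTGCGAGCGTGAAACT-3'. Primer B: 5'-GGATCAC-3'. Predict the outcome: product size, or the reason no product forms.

Primer A (CCGTGCGAGCGTGAAACT) matches the top strand at positions 49–66; it acts as a forward primer.
Primer B's reverse complement is GTGATCC, matching the top strand at positions 125–131; it acts as a reverse primer.
The 3' ends face each other across positions 49–131, giving an 83 bp product.

Yes — an 83 bp product.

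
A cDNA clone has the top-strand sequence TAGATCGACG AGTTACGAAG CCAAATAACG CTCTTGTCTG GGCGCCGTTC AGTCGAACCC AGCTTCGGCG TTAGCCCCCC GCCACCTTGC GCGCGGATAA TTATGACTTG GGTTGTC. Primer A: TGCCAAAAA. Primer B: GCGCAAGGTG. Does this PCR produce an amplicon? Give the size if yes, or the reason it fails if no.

Primer A (TGCCAAAAA) does not match the top strand, and its reverse complement TTTTTGGCA does not match either.
With no annealing site for primer A, no amplification occurs.

No product — primer A has no binding site in the template.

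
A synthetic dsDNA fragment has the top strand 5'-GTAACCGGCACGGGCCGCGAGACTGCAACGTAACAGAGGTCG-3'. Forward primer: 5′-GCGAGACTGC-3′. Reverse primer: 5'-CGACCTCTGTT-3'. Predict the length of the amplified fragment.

Forward primer GCGAGACTGC is found on the top strand at positions 17–26.
Reverse complement of the reverse primer: AACAGAGGTCG. This occurs on the top strand at positions 32–42.
The product runs from position 17 to position 42, so its length is 42 − 17 + 1 = 26 bp.

26 bp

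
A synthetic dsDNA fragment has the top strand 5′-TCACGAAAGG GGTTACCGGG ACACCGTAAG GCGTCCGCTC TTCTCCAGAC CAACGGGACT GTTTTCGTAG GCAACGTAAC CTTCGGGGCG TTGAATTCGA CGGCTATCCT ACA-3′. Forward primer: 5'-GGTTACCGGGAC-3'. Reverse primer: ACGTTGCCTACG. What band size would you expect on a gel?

Forward primer GGTTACCGGGAC is found on the top strand at positions 11–22.
Taking the reverse complement of ACGTTGCCTACG gives CGTAGGCAACGT, found at positions 66–77 on the template; the primer anneals here to the top strand with its 3' end pointing upstream.
The product runs from position 11 to position 77, so its length is 77 − 11 + 1 = 67 bp.

67 bp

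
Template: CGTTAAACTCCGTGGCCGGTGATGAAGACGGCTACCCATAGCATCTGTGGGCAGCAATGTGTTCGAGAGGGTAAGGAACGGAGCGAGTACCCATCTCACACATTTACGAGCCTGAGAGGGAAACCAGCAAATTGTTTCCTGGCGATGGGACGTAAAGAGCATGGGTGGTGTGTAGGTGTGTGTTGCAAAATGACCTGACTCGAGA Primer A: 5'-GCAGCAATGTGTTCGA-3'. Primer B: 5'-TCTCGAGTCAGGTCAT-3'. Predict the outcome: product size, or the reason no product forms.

Yes — a 155 bp product.

Primer A (GCAGCAATGTGTTCGA) matches the top strand at positions 51–66; it acts as a forward primer.
Primer B's reverse complement is ATGACCTGACTCGAGA, matching the top strand at positions 190–205; it acts as a reverse primer.
The 3' ends face each other across positions 51–205, giving a 155 bp product.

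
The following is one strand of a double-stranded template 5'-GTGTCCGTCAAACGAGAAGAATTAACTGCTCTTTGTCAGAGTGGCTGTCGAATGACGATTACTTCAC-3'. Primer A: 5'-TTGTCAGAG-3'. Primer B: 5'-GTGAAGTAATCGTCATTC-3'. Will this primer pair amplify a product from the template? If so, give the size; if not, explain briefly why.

Primer A (TTGTCAGAG) matches the top strand at positions 33–41; it acts as a forward primer.
Primer B's reverse complement is GAATGACGATTACTTCAC, matching the top strand at positions 50–67; it acts as a reverse primer.
The 3' ends face each other across positions 33–67, giving a 35 bp product.

Yes — a 35 bp product.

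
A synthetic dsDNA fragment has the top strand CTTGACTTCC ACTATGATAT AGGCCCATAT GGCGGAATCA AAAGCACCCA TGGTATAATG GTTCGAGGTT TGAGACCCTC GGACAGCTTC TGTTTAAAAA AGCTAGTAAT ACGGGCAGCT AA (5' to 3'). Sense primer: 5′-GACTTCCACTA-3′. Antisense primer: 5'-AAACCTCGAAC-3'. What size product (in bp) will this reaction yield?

The forward primer matches the template at positions 4–14.
The reverse primer's reverse complement is GTTCGAGGTTT, which matches the template at positions 61–71.
Amplicon spans positions 4–71: 68 bp.

68 bp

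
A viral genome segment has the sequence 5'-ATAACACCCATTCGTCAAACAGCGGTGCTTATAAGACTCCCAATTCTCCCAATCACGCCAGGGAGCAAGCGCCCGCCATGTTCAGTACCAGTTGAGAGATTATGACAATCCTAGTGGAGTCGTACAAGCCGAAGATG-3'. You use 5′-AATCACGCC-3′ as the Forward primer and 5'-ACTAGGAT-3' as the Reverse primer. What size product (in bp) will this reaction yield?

Scanning the template, AATCACGCC occurs at positions 51–59; this primer anneals to the bottom strand there with its 3' end pointing downstream.
Taking the reverse complement of ACTAGGAT gives ATCCTAGT, found at positions 108–115 on the template; the primer anneals here to the top strand with its 3' end pointing upstream.
Product length = (reverse-primer end) − (forward-primer start) + 1 = 115 − 51 + 1 = 65 bp.

65 bp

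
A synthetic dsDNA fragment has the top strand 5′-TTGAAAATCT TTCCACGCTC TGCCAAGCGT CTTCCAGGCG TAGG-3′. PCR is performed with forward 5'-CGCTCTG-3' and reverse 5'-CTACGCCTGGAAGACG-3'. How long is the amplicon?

Scanning the template, CGCTCTG occurs at positions 16–22; this primer anneals to the bottom strand there with its 3' end pointing downstream.
Reverse complement of the reverse primer: CGTCTTCCAGGCGTAG. This occurs on the top strand at positions 28–43.
Amplicon spans positions 16–43: 28 bp.

28 bp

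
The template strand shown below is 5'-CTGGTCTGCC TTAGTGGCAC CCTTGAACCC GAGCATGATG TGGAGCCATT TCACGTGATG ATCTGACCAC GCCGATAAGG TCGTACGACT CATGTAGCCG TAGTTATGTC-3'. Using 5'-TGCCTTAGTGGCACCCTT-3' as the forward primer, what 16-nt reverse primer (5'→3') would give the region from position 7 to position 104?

The product's 3' end on the top strand is position 104.
The reverse primer anneals to the top strand over positions 89–104, i.e. to CTCATGTAGCCGTAGT.
Its sequence written 5'→3' is the reverse complement: ACTACGGCTACATGAG.

5'-ACTACGGCTACATGAG-3'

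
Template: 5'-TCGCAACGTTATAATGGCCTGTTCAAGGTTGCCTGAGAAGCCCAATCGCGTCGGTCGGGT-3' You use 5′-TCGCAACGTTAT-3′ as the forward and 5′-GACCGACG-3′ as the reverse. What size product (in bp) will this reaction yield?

Forward primer TCGCAACGTTAT is found on the top strand at positions 1–12.
Reverse complement of the reverse primer: CGTCGGTC. This occurs on the top strand at positions 49–56.
The product runs from position 1 to position 56, so its length is 56 − 1 + 1 = 56 bp.

56 bp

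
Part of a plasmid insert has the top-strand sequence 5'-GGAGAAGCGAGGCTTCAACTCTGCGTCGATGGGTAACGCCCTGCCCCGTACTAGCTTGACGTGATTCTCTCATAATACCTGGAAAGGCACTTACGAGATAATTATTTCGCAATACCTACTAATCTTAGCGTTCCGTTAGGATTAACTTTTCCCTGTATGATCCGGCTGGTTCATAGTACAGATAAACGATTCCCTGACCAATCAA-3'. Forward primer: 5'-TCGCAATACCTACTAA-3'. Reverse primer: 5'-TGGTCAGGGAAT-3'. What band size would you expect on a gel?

Forward primer TCGCAATACCTACTAA is found on the top strand at positions 107–122.
Reverse complement of the reverse primer: ATTCCCTGACCA. This occurs on the top strand at positions 189–200.
Product length = (reverse-primer end) − (forward-primer start) + 1 = 200 − 107 + 1 = 94 bp.

94 bp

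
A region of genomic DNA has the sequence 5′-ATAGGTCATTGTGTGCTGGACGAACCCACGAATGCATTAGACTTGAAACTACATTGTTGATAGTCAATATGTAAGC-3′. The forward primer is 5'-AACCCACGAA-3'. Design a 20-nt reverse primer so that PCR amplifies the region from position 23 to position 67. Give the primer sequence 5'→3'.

The product's 3' end on the top strand is position 67.
The reverse primer anneals to the top strand over positions 48–67, i.e. to ACTACATTGTTGATAGTCAA.
Its sequence written 5'→3' is the reverse complement: TTGACTATCAACAATGTAGT.

5'-TTGACTATCAACAATGTAGT-3'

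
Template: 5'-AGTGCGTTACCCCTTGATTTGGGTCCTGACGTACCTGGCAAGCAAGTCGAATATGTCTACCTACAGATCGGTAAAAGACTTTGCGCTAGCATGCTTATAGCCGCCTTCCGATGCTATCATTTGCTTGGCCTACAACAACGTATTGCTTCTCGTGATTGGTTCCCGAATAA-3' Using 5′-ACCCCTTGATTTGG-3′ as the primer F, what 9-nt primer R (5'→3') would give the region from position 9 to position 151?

The product's 3' end on the top strand is position 151.
The reverse primer anneals to the top strand over positions 143–151, i.e. to TTGCTTCTC.
Its sequence written 5'→3' is the reverse complement: GAGAAGCAA.

5'-GAGAAGCAA-3'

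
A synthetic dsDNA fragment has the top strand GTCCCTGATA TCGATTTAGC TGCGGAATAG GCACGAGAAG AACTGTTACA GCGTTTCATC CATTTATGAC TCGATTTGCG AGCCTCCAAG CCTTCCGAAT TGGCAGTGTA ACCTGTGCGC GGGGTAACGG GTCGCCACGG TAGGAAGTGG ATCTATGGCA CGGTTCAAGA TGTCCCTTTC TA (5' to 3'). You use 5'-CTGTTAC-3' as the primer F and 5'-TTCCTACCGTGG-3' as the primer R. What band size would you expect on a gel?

Scanning the template, CTGTTAC occurs at positions 43–49; this primer anneals to the bottom strand there with its 3' end pointing downstream.
Reverse complement of the reverse primer: CCACGGTAGGAA. This occurs on the top strand at positions 135–146.
Product length = (reverse-primer end) − (forward-primer start) + 1 = 146 − 43 + 1 = 104 bp.

104 bp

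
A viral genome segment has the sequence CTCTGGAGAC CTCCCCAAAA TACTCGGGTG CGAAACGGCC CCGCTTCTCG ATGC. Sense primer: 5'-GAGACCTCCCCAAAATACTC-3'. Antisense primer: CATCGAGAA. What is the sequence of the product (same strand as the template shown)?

5'-GAGACCTCCCCAAAATACTCGGGTGCGAAACGGCCCCGCTTCTCGATG-3'

The forward primer matches the template at positions 6–25.
The reverse primer's reverse complement is TTCTCGATG, which matches the template at positions 45–53.
The product is the template from position 6 through 53 (48 bp).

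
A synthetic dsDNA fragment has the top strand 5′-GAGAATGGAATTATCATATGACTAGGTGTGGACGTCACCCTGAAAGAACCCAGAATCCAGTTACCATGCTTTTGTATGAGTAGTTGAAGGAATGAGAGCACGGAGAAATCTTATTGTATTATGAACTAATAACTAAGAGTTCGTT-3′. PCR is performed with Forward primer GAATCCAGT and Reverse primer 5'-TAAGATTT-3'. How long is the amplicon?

Forward primer GAATCCAGT is found on the top strand at positions 53–61.
Taking the reverse complement of TAAGATTT gives AAATCTTA, found at positions 106–113 on the template; the primer anneals here to the top strand with its 3' end pointing upstream.
Product length = (reverse-primer end) − (forward-primer start) + 1 = 113 − 53 + 1 = 61 bp.

61 bp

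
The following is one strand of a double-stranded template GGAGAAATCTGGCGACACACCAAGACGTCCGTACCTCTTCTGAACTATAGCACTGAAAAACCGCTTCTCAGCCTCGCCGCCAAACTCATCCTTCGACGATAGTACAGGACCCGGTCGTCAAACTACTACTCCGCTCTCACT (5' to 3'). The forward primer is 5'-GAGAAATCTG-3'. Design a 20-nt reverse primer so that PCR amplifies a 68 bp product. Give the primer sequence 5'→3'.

5'-GAGAAGCGGTTTTTCAGTGC-3'

The forward primer binds at positions 2–11, so a 68 bp product ends at position 2 + 68 − 1 = 69.
The reverse primer anneals to the top strand over positions 50–69, i.e. to GCACTGAAAAACCGCTTCTC.
Its sequence written 5'→3' is the reverse complement: GAGAAGCGGTTTTTCAGTGC.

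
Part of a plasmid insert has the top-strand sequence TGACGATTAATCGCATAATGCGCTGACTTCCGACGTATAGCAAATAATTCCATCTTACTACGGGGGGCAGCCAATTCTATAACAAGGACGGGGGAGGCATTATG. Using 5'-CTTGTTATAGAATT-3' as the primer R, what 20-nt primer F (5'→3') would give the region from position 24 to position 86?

The reverse primer's reverse complement AATTCTATAACAAG matches the template at positions 73–86; the product starts at position 24.
The forward primer is identical to the top strand over positions 24–43: TGACTTCCGACGTATAGCAA.

5'-TGACTTCCGACGTATAGCAA-3'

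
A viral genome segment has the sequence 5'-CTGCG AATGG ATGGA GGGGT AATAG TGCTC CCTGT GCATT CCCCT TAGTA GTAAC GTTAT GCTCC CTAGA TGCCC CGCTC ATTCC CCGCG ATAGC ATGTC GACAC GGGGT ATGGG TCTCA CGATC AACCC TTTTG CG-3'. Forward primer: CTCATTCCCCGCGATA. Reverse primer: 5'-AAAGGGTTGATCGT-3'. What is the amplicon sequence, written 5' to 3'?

5'-CTCATTCCCCGCGATAGCATGTCGACACGGGGTATGGGTCTCACGATCAACCCTTT-3'

Scanning the template, CTCATTCCCCGCGATA occurs at positions 78–93; this primer anneals to the bottom strand there with its 3' end pointing downstream.
Taking the reverse complement of AAAGGGTTGATCGT gives ACGATCAACCCTTT, found at positions 120–133 on the template; the primer anneals here to the top strand with its 3' end pointing upstream.
The product is the template from position 78 through 133 (56 bp).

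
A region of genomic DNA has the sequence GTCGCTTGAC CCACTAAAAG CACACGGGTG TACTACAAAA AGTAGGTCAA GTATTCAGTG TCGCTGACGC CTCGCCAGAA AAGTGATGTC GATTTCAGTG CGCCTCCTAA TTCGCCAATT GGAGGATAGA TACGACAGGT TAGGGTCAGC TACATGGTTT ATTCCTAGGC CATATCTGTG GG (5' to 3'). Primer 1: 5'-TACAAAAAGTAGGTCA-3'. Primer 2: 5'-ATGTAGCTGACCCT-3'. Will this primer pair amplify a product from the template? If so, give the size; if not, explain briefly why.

Primer 1 (TACAAAAAGTAGGTCA) matches the top strand at positions 34–49; it acts as a forward primer.
Primer 2's reverse complement is AGGGTCAGCTACAT, matching the top strand at positions 142–155; it acts as a reverse primer.
The 3' ends face each other across positions 34–155, giving a 122 bp product.

Yes — a 122 bp product.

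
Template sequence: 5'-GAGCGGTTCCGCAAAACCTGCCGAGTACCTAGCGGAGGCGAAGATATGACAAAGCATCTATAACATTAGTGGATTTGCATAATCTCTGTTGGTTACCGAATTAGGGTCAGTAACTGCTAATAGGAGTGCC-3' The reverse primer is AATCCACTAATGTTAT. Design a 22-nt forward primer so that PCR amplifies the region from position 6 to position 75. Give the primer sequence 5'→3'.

5'-GTTCCGCAAAACCTGCCGAGTA-3'

The reverse primer's reverse complement ATAACATTAGTGGATT matches the template at positions 60–75; the product starts at position 6.
The forward primer is identical to the top strand over positions 6–27: GTTCCGCAAAACCTGCCGAGTA.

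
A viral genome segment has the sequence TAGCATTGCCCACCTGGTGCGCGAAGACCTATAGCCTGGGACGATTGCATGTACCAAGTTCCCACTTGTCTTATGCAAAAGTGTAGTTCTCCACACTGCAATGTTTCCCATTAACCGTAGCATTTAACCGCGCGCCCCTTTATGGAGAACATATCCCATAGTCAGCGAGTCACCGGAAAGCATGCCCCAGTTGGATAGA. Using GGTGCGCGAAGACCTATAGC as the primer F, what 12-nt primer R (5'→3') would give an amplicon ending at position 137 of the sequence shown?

5'-GGGCGCGCGGTT-3'

The forward primer binds at positions 16–35; the product's 3' end on the top strand is position 137.
The reverse primer anneals to the top strand over positions 126–137, i.e. to AACCGCGCGCCC.
Its sequence written 5'→3' is the reverse complement: GGGCGCGCGGTT.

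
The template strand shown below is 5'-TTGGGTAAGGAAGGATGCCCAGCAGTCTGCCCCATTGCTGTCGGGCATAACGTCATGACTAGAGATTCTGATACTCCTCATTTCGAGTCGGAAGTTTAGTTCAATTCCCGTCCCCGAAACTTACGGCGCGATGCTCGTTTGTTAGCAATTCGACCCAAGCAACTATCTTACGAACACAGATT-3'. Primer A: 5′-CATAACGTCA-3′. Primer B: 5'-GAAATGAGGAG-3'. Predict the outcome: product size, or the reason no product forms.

Yes — a 39 bp product.

Primer A (CATAACGTCA) matches the top strand at positions 46–55; it acts as a forward primer.
Primer B's reverse complement is CTCCTCATTTC, matching the top strand at positions 74–84; it acts as a reverse primer.
The 3' ends face each other across positions 46–84, giving a 39 bp product.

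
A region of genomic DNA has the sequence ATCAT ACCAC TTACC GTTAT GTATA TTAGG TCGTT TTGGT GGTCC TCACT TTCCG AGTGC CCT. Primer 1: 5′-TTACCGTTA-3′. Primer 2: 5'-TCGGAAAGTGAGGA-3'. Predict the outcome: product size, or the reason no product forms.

Primer 1 (TTACCGTTA) matches the top strand at positions 11–19; it acts as a forward primer.
Primer 2's reverse complement is TCCTCACTTTCCGA, matching the top strand at positions 43–56; it acts as a reverse primer.
The 3' ends face each other across positions 11–56, giving a 46 bp product.

Yes — a 46 bp product.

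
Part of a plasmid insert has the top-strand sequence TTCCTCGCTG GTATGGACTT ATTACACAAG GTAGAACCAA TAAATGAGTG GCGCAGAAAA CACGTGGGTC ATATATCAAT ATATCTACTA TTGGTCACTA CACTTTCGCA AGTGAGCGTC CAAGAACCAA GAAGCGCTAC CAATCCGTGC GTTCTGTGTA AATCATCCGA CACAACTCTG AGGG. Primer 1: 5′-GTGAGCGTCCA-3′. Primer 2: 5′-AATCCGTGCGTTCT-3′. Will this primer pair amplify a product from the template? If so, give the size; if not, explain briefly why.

No product — both primers anneal to the same strand and extend in the same direction.

Primer 1 (GTGAGCGTCCA) matches the top strand at positions 112–122 (3' end points downstream).
Primer 2 (AATCCGTGCGTTCT) also matches the top strand directly, at positions 142–155 — its reverse complement AGAACGCACGGATT is not present.
Both primers anneal to the bottom strand with 3' ends pointing the same way, so neither can prime synthesis back toward the other.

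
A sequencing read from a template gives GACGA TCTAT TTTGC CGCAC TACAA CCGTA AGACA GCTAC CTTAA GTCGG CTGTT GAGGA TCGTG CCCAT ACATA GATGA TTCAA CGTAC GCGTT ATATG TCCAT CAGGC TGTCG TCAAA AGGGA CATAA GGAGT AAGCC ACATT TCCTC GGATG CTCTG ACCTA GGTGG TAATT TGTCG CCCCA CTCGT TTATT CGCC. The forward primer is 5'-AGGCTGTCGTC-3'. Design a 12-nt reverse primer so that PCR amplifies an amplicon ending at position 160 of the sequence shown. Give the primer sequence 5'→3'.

5'-CAGAGCATCCGA-3'

The forward primer binds at positions 107–117; the product's 3' end on the top strand is position 160.
The reverse primer anneals to the top strand over positions 149–160, i.e. to TCGGATGCTCTG.
Its sequence written 5'→3' is the reverse complement: CAGAGCATCCGA.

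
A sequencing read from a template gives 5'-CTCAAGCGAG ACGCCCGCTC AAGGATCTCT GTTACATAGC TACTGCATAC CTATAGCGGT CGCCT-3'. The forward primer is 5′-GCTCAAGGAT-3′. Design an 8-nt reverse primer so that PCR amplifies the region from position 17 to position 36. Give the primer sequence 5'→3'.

The product's 3' end on the top strand is position 36.
The reverse primer anneals to the top strand over positions 29–36, i.e. to CTGTTACA.
Its sequence written 5'→3' is the reverse complement: TGTAACAG.

5'-TGTAACAG-3'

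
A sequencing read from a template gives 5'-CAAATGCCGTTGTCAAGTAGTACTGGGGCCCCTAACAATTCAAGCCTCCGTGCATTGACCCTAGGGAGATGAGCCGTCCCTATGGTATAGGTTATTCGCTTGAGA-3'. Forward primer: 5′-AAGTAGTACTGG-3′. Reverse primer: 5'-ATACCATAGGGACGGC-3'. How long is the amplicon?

The forward primer matches the template at positions 15–26.
The reverse primer's reverse complement is GCCGTCCCTATGGTAT, which matches the template at positions 73–88.
Product length = (reverse-primer end) − (forward-primer start) + 1 = 88 − 15 + 1 = 74 bp.

74 bp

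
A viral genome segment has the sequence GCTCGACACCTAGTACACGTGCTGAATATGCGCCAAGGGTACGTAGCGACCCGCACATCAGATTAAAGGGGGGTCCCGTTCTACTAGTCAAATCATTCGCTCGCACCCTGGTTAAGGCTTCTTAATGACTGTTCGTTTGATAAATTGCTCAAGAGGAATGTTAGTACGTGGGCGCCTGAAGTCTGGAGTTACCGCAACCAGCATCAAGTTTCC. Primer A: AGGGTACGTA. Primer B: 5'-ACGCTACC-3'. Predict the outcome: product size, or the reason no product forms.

Primer B (ACGCTACC) does not match the top strand, and its reverse complement GGTAGCGT does not match either.
With no annealing site for primer B, no amplification occurs.

No product — primer B has no binding site in the template.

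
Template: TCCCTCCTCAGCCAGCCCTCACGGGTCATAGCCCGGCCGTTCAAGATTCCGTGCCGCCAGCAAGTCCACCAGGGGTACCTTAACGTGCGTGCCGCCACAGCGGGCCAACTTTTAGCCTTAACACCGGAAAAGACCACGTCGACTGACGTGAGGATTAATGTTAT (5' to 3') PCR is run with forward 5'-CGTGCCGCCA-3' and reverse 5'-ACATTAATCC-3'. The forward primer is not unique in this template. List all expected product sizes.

112 bp, 74 bp

The forward primer CGTGCCGCCA matches the top strand at positions 50–59, 88–97.
The reverse primer's reverse complement is GGATTAATGT, matching at positions 152–161.
Each forward site pairs with the reverse site to give a product ending at position 161: sizes 112, 74 bp.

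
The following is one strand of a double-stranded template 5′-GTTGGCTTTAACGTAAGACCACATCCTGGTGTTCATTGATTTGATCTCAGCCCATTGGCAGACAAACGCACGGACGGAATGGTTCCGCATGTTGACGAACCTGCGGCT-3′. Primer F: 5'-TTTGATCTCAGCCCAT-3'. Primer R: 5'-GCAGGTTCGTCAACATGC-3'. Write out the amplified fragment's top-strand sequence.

5'-TTTGATCTCAGCCCATTGGCAGACAAACGCACGGACGGAATGGTTCCGCATGTTGACGAACCTGC-3'

Scanning the template, TTTGATCTCAGCCCAT occurs at positions 40–55; this primer anneals to the bottom strand there with its 3' end pointing downstream.
Reverse complement of the reverse primer: GCATGTTGACGAACCTGC. This occurs on the top strand at positions 87–104.
The product is the template from position 40 through 104 (65 bp).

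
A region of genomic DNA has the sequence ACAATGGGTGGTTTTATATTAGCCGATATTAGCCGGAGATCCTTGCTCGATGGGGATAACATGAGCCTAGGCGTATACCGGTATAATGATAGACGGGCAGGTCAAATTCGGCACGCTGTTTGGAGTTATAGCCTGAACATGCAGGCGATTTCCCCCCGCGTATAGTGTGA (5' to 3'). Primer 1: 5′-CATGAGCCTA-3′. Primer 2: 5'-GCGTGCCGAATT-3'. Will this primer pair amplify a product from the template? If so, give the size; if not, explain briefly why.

Yes — a 57 bp product.

Primer 1 (CATGAGCCTA) matches the top strand at positions 60–69; it acts as a forward primer.
Primer 2's reverse complement is AATTCGGCACGC, matching the top strand at positions 105–116; it acts as a reverse primer.
The 3' ends face each other across positions 60–116, giving a 57 bp product.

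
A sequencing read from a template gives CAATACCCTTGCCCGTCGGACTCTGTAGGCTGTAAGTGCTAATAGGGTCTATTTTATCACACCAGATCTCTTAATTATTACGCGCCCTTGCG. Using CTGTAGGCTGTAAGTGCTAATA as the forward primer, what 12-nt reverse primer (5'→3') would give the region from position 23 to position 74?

The product's 3' end on the top strand is position 74.
The reverse primer anneals to the top strand over positions 63–74, i.e. to CAGATCTCTTAA.
Its sequence written 5'→3' is the reverse complement: TTAAGAGATCTG.

5'-TTAAGAGATCTG-3'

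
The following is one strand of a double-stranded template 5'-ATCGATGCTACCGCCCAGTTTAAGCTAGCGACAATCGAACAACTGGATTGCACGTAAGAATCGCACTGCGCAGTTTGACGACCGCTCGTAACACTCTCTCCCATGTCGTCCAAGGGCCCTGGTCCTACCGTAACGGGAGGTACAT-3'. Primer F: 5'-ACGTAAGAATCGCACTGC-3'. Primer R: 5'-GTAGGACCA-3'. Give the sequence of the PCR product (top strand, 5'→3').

5'-ACGTAAGAATCGCACTGCGCAGTTTGACGACCGCTCGTAACACTCTCTCCCATGTCGTCCAAGGGCCCTGGTCCTAC-3'

Scanning the template, ACGTAAGAATCGCACTGC occurs at positions 52–69; this primer anneals to the bottom strand there with its 3' end pointing downstream.
Taking the reverse complement of GTAGGACCA gives TGGTCCTAC, found at positions 120–128 on the template; the primer anneals here to the top strand with its 3' end pointing upstream.
The product is the template from position 52 through 128 (77 bp).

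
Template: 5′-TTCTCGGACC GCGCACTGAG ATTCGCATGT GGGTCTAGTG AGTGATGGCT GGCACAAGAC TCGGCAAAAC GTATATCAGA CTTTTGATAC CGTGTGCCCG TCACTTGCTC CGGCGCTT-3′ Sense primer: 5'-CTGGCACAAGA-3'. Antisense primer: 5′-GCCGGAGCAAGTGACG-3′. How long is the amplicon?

The forward primer matches the template at positions 49–59.
The reverse primer's reverse complement is CGTCACTTGCTCCGGC, which matches the template at positions 99–114.
The product runs from position 49 to position 114, so its length is 114 − 49 + 1 = 66 bp.

66 bp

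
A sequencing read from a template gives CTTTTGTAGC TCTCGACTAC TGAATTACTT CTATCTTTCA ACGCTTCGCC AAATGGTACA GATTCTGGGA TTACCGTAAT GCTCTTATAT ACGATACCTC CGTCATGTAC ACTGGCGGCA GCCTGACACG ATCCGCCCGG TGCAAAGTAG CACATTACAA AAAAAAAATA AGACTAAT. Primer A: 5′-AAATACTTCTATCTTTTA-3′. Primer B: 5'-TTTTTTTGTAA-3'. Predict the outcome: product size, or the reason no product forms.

No product — primer A has no binding site in the template.

Primer A (AAATACTTCTATCTTTTA) does not match the top strand, and its reverse complement TAAAAGATAGAAGTATTT does not match either.
With no annealing site for primer A, no amplification occurs.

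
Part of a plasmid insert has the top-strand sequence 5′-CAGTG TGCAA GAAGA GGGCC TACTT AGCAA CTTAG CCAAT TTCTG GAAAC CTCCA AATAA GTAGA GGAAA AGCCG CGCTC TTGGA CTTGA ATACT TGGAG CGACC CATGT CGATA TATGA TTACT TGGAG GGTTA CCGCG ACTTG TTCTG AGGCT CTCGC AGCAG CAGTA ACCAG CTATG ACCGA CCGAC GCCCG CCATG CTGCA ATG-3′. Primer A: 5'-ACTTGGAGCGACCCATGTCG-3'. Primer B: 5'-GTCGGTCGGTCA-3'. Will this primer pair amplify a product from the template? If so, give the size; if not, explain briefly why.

Primer A (ACTTGGAGCGACCCATGTCG) matches the top strand at positions 93–112; it acts as a forward primer.
Primer B's reverse complement is TGACCGACCGAC, matching the top strand at positions 179–190; it acts as a reverse primer.
The 3' ends face each other across positions 93–190, giving a 98 bp product.

Yes — a 98 bp product.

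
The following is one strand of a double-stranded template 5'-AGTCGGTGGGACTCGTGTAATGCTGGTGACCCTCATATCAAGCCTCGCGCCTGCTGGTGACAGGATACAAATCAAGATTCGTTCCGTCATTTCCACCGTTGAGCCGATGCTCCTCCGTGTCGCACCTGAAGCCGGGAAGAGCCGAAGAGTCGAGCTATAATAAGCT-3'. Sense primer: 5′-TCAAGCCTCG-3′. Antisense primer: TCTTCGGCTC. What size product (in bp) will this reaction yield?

111 bp

The forward primer matches the template at positions 38–47.
The reverse primer's reverse complement is GAGCCGAAGA, which matches the template at positions 139–148.
Product length = (reverse-primer end) − (forward-primer start) + 1 = 148 − 38 + 1 = 111 bp.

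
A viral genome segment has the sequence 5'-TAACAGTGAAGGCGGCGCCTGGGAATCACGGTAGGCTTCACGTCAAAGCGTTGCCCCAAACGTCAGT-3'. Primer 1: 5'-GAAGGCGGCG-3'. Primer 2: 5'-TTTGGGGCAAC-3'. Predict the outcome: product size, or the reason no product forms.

Yes — a 53 bp product.

Primer 1 (GAAGGCGGCG) matches the top strand at positions 8–17; it acts as a forward primer.
Primer 2's reverse complement is GTTGCCCCAAA, matching the top strand at positions 50–60; it acts as a reverse primer.
The 3' ends face each other across positions 8–60, giving a 53 bp product.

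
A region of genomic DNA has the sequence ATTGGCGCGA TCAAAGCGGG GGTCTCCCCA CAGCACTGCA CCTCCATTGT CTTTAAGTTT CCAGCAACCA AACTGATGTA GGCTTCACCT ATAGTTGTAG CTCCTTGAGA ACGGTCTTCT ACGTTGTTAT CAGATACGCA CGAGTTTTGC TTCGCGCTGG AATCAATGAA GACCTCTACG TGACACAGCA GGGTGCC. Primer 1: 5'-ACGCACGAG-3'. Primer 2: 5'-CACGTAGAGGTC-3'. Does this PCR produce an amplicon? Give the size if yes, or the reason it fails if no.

Yes — a 47 bp product.

Primer 1 (ACGCACGAG) matches the top strand at positions 136–144; it acts as a forward primer.
Primer 2's reverse complement is GACCTCTACGTG, matching the top strand at positions 171–182; it acts as a reverse primer.
The 3' ends face each other across positions 136–182, giving a 47 bp product.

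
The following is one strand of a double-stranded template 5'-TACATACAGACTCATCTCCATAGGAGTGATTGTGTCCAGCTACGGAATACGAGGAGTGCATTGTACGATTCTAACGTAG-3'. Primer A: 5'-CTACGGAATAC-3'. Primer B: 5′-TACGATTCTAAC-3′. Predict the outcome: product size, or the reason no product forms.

No product — both primers anneal to the same strand and extend in the same direction.

Primer A (CTACGGAATAC) matches the top strand at positions 40–50 (3' end points downstream).
Primer B (TACGATTCTAAC) also matches the top strand directly, at positions 64–75 — its reverse complement GTTAGAATCGTA is not present.
Both primers anneal to the bottom strand with 3' ends pointing the same way, so neither can prime synthesis back toward the other.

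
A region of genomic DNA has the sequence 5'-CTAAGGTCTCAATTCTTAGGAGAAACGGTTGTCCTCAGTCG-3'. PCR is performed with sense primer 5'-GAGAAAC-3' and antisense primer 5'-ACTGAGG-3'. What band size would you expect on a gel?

20 bp

The forward primer matches the template at positions 20–26.
Reverse complement of the reverse primer: CCTCAGT. This occurs on the top strand at positions 33–39.
Amplicon spans positions 20–39: 20 bp.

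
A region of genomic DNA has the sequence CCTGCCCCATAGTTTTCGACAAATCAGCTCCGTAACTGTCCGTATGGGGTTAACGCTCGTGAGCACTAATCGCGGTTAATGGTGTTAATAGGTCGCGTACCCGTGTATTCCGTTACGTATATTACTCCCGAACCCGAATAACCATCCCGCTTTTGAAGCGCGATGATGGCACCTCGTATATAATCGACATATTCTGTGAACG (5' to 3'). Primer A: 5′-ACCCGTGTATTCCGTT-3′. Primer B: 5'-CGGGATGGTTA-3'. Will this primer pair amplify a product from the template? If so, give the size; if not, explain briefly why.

Yes — a 51 bp product.

Primer A (ACCCGTGTATTCCGTT) matches the top strand at positions 99–114; it acts as a forward primer.
Primer B's reverse complement is TAACCATCCCG, matching the top strand at positions 139–149; it acts as a reverse primer.
The 3' ends face each other across positions 99–149, giving a 51 bp product.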